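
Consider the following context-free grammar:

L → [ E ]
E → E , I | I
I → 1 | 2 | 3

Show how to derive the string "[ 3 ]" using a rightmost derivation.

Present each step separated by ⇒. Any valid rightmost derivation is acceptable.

L ⇒ [ E ] ⇒ [ I ] ⇒ [ 3 ]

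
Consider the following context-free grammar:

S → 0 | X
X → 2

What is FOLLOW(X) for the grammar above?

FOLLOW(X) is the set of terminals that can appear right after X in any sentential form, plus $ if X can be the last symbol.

We compute FOLLOW(X) using the standard algorithm.
FOLLOW(S) starts with {$}.
FIRST(S) = {0, 2}
FIRST(X) = {2}
FOLLOW(S) = {$}
FOLLOW(X) = {$}
Therefore, FOLLOW(X) = {$}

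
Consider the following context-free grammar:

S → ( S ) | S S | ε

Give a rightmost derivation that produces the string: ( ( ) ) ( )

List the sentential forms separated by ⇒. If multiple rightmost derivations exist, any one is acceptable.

S ⇒ S S ⇒ S ( S ) ⇒ S ( ) ⇒ ( S ) ( ) ⇒ ( ( S ) ) ( ) ⇒ ( ( ) ) ( )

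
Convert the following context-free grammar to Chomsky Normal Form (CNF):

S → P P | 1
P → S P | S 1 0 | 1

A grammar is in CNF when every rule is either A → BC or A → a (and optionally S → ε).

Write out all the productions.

S → 1; T1 → 1; T0 → 0; P → 1; S → P P; P → S P; P → S X0; X0 → T1 T0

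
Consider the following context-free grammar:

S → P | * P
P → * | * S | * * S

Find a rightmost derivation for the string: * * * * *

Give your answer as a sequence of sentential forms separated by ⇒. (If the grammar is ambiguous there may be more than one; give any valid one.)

S ⇒ * P ⇒ * * * S ⇒ * * * * P ⇒ * * * * *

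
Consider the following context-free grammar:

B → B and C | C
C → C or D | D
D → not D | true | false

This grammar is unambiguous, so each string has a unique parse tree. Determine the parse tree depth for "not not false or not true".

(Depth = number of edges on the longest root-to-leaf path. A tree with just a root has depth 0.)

6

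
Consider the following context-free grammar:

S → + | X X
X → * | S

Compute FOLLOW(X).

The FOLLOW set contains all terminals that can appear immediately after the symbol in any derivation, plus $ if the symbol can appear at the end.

We compute FOLLOW(X) using the standard algorithm.
FOLLOW(S) starts with {$}.
FIRST(S) = {*, +}
FIRST(X) = {*, +}
FOLLOW(S) = {$, *, +}
FOLLOW(X) = {$, *, +}
Therefore, FOLLOW(X) = {$, *, +}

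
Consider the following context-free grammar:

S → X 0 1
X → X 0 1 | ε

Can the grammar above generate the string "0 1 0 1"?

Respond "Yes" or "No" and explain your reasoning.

Yes - a valid derivation exists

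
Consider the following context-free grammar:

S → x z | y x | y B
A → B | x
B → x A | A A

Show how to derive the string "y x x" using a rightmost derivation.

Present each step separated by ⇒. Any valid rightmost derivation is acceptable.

S ⇒ y B ⇒ y x A ⇒ y x x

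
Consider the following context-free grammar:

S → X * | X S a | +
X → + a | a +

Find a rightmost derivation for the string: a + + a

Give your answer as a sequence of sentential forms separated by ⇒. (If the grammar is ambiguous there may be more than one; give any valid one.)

S ⇒ X S a ⇒ X + a ⇒ a + + a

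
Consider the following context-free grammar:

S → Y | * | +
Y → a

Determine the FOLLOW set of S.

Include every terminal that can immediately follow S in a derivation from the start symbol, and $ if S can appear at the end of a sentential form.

We compute FOLLOW(S) using the standard algorithm.
FOLLOW(S) starts with {$}.
FIRST(S) = {*, +, a}
FIRST(Y) = {a}
FOLLOW(S) = {$}
FOLLOW(Y) = {$}
Therefore, FOLLOW(S) = {$}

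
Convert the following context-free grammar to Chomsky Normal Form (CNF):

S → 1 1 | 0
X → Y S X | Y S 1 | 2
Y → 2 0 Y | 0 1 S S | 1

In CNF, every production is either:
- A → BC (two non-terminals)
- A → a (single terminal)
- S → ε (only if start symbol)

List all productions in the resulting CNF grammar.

T1 → 1; S → 0; X → 2; T2 → 2; T0 → 0; Y → 1; S → T1 T1; X → Y X0; X0 → S X; X → Y X1; X1 → S T1; Y → T2 X2; X2 → T0 Y; Y → T0 X3; X3 → T1 X4; X4 → S S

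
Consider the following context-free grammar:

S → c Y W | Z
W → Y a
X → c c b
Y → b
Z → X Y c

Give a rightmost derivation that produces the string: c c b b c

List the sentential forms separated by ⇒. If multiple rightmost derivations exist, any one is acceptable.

S ⇒ Z ⇒ X Y c ⇒ X b c ⇒ c c b b c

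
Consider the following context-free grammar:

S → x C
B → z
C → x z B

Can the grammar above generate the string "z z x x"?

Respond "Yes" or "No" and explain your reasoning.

No - no valid derivation exists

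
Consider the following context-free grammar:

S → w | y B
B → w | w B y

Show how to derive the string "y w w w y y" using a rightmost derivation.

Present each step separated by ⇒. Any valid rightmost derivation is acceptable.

S ⇒ y B ⇒ y w B y ⇒ y w w B y y ⇒ y w w w y y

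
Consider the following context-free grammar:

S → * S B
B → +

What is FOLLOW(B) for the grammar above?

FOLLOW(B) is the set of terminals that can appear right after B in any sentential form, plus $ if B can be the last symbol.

We compute FOLLOW(B) using the standard algorithm.
FOLLOW(S) starts with {$}.
FIRST(B) = {+}
FIRST(S) = {*}
FOLLOW(B) = {$, +}
FOLLOW(S) = {$, +}
Therefore, FOLLOW(B) = {$, +}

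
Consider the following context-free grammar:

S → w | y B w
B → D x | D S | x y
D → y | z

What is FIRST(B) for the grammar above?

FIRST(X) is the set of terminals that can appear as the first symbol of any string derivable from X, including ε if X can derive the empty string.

We compute FIRST(B) using the standard algorithm.
FIRST(B) = {x, y, z}
FIRST(D) = {y, z}
FIRST(S) = {w, y}
Therefore, FIRST(B) = {x, y, z}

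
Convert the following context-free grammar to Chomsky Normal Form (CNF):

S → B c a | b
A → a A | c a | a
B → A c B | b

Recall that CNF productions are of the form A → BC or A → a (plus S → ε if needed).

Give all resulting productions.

TC → c; TA → a; S → b; A → a; B → b; S → B X0; X0 → TC TA; A → TA A; A → TC TA; B → A X1; X1 → TC B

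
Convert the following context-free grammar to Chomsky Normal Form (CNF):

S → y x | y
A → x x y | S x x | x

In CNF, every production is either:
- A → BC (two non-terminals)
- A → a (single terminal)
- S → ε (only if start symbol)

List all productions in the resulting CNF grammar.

TY → y; TX → x; S → y; A → x; S → TY TX; A → TX X0; X0 → TX TY; A → S X1; X1 → TX TX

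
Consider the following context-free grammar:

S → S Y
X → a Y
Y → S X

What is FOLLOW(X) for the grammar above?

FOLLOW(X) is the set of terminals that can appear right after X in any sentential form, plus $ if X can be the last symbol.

We compute FOLLOW(X) using the standard algorithm.
FOLLOW(S) starts with {$}.
FIRST(S) = {}
FIRST(X) = {a}
FIRST(Y) = {}
FOLLOW(S) = {$, a}
FOLLOW(X) = {$, a}
FOLLOW(Y) = {$, a}
Therefore, FOLLOW(X) = {$, a}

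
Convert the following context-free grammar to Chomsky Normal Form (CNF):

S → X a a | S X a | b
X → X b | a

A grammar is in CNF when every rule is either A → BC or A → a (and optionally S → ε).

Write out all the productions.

TA → a; S → b; TB → b; X → a; S → X X0; X0 → TA TA; S → S X1; X1 → X TA; X → X TB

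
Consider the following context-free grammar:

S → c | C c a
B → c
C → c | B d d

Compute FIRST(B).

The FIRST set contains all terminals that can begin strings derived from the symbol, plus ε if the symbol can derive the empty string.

We compute FIRST(B) using the standard algorithm.
FIRST(B) = {c}
FIRST(C) = {c}
FIRST(S) = {c}
Therefore, FIRST(B) = {c}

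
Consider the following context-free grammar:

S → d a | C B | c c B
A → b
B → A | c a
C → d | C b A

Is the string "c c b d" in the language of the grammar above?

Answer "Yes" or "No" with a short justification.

No - no valid derivation exists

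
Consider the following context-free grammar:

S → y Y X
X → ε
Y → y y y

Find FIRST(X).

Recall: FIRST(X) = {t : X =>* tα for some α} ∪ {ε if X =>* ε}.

We compute FIRST(X) using the standard algorithm.
FIRST(S) = {y}
FIRST(X) = {ε}
FIRST(Y) = {y}
Therefore, FIRST(X) = {ε}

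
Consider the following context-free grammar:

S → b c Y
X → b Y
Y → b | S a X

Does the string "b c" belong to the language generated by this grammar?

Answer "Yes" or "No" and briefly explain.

No - no valid derivation exists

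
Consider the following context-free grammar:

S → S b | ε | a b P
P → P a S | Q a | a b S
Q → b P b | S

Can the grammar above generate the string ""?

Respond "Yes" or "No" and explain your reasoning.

Yes - a valid derivation exists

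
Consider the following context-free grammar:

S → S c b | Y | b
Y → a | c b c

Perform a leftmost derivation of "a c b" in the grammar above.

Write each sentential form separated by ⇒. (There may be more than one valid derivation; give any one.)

S ⇒ S c b ⇒ Y c b ⇒ a c b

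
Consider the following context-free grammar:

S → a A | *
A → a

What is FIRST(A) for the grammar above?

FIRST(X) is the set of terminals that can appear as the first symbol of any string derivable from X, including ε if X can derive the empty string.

We compute FIRST(A) using the standard algorithm.
FIRST(A) = {a}
FIRST(S) = {*, a}
Therefore, FIRST(A) = {a}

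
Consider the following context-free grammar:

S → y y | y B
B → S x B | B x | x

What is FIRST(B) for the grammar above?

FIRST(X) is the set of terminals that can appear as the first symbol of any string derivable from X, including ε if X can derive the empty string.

We compute FIRST(B) using the standard algorithm.
FIRST(B) = {x, y}
FIRST(S) = {y}
Therefore, FIRST(B) = {x, y}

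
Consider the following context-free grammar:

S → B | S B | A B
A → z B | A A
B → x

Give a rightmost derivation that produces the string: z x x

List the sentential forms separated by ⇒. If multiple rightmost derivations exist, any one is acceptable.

S ⇒ A B ⇒ A x ⇒ z B x ⇒ z x x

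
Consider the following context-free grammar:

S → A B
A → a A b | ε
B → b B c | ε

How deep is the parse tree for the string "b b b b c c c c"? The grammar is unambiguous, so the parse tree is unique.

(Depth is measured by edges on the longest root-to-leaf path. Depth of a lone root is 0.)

6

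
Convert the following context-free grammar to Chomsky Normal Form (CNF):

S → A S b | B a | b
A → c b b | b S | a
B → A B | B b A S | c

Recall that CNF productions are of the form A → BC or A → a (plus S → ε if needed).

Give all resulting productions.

TB → b; TA → a; S → b; TC → c; A → a; B → c; S → A X0; X0 → S TB; S → B TA; A → TC X1; X1 → TB TB; A → TB S; B → A B; B → B X2; X2 → TB X3; X3 → A S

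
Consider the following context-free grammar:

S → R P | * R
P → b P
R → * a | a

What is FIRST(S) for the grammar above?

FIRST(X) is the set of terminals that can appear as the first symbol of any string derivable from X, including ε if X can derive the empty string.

We compute FIRST(S) using the standard algorithm.
FIRST(P) = {b}
FIRST(R) = {*, a}
FIRST(S) = {*, a}
Therefore, FIRST(S) = {*, a}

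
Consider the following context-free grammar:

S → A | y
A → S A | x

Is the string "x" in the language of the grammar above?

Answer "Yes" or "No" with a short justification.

Yes - a valid derivation exists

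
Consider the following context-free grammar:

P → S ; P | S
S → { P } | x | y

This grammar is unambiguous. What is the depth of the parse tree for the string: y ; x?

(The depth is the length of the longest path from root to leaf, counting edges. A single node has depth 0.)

3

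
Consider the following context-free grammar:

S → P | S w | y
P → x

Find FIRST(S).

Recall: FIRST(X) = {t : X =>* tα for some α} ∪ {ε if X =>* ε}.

We compute FIRST(S) using the standard algorithm.
FIRST(P) = {x}
FIRST(S) = {x, y}
Therefore, FIRST(S) = {x, y}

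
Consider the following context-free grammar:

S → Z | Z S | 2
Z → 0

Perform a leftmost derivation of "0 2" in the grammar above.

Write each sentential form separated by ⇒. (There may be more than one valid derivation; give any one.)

S ⇒ Z S ⇒ 0 S ⇒ 0 2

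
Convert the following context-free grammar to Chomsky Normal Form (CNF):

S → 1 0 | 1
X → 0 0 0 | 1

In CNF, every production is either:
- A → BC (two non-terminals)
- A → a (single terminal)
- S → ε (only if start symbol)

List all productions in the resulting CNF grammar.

T1 → 1; T0 → 0; S → 1; X → 1; S → T1 T0; X → T0 X0; X0 → T0 T0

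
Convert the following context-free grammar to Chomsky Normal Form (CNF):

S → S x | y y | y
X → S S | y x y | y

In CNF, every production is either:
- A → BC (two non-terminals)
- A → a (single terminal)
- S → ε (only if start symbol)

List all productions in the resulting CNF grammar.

TX → x; TY → y; S → y; X → y; S → S TX; S → TY TY; X → S S; X → TY X0; X0 → TX TY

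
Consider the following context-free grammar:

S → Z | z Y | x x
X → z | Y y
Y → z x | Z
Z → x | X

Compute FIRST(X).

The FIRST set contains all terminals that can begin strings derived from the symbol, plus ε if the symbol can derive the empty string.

We compute FIRST(X) using the standard algorithm.
FIRST(S) = {x, z}
FIRST(X) = {x, z}
FIRST(Y) = {x, z}
FIRST(Z) = {x, z}
Therefore, FIRST(X) = {x, z}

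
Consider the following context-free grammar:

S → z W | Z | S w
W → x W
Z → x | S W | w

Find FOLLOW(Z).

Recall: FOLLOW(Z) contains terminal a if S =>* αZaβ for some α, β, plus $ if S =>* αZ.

We compute FOLLOW(Z) using the standard algorithm.
FOLLOW(S) starts with {$}.
FIRST(S) = {w, x, z}
FIRST(W) = {x}
FIRST(Z) = {w, x, z}
FOLLOW(S) = {$, w, x}
FOLLOW(W) = {$, w, x}
FOLLOW(Z) = {$, w, x}
Therefore, FOLLOW(Z) = {$, w, x}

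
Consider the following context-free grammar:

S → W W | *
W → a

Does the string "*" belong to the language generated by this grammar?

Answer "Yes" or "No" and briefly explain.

Yes - a valid derivation exists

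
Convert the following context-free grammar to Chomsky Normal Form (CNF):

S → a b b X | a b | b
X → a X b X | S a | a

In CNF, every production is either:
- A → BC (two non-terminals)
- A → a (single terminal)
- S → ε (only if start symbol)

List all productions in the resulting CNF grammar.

TA → a; TB → b; S → b; X → a; S → TA X0; X0 → TB X1; X1 → TB X; S → TA TB; X → TA X2; X2 → X X3; X3 → TB X; X → S TA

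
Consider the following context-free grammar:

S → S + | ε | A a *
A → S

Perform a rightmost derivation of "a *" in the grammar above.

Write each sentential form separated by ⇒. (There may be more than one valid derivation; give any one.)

S ⇒ A a * ⇒ S a * ⇒ a *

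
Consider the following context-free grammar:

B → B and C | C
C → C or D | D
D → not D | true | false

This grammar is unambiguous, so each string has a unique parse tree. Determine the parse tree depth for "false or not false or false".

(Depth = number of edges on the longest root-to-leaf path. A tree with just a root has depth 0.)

5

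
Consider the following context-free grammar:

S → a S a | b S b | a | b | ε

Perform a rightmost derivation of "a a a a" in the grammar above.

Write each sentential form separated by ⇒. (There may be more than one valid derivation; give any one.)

S ⇒ a S a ⇒ a a S a a ⇒ a a a a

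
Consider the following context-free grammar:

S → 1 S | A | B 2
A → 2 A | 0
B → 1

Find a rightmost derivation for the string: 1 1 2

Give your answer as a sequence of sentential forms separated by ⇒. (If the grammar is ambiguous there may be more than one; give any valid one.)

S ⇒ 1 S ⇒ 1 B 2 ⇒ 1 1 2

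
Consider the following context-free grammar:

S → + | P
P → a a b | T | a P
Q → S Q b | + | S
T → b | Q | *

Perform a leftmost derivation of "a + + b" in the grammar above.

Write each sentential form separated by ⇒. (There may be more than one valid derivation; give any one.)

S ⇒ P ⇒ a P ⇒ a T ⇒ a Q ⇒ a S Q b ⇒ a + Q b ⇒ a + + b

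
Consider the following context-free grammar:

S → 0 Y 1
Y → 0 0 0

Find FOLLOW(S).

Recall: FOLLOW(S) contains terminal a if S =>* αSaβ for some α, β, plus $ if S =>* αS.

We compute FOLLOW(S) using the standard algorithm.
FOLLOW(S) starts with {$}.
FIRST(S) = {0}
FIRST(Y) = {0}
FOLLOW(S) = {$}
FOLLOW(Y) = {1}
Therefore, FOLLOW(S) = {$}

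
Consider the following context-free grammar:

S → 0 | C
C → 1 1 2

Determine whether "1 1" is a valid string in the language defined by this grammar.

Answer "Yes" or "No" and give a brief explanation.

No - no valid derivation exists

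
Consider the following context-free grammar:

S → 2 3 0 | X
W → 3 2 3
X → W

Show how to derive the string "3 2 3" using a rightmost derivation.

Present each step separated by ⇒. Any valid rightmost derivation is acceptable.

S ⇒ X ⇒ W ⇒ 3 2 3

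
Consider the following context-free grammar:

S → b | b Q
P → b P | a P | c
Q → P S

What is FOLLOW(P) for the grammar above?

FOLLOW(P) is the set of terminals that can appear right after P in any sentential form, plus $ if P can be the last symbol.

We compute FOLLOW(P) using the standard algorithm.
FOLLOW(S) starts with {$}.
FIRST(P) = {a, b, c}
FIRST(Q) = {a, b, c}
FIRST(S) = {b}
FOLLOW(P) = {b}
FOLLOW(Q) = {$}
FOLLOW(S) = {$}
Therefore, FOLLOW(P) = {b}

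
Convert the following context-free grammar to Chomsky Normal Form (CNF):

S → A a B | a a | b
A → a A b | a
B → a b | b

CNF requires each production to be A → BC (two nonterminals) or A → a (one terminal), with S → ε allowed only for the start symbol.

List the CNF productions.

TA → a; S → b; TB → b; A → a; B → b; S → A X0; X0 → TA B; S → TA TA; A → TA X1; X1 → A TB; B → TA TB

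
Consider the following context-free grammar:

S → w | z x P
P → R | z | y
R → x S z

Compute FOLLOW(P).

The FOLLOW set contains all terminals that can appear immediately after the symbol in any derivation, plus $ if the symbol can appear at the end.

We compute FOLLOW(P) using the standard algorithm.
FOLLOW(S) starts with {$}.
FIRST(P) = {x, y, z}
FIRST(R) = {x}
FIRST(S) = {w, z}
FOLLOW(P) = {$, z}
FOLLOW(R) = {$, z}
FOLLOW(S) = {$, z}
Therefore, FOLLOW(P) = {$, z}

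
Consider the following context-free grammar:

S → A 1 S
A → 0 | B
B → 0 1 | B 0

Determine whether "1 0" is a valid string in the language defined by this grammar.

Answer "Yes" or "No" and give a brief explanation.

No - no valid derivation exists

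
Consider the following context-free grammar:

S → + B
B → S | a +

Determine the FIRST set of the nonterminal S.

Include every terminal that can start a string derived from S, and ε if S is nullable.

We compute FIRST(S) using the standard algorithm.
FIRST(B) = {+, a}
FIRST(S) = {+}
Therefore, FIRST(S) = {+}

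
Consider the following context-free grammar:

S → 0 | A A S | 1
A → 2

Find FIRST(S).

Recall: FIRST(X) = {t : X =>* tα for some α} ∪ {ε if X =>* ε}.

We compute FIRST(S) using the standard algorithm.
FIRST(A) = {2}
FIRST(S) = {0, 1, 2}
Therefore, FIRST(S) = {0, 1, 2}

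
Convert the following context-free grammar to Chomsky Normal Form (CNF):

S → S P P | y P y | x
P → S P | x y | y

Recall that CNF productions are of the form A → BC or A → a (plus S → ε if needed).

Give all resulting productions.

TY → y; S → x; TX → x; P → y; S → S X0; X0 → P P; S → TY X1; X1 → P TY; P → S P; P → TX TY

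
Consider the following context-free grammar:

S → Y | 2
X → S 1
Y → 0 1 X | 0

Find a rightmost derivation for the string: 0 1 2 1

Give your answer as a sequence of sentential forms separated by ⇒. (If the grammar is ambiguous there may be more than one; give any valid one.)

S ⇒ Y ⇒ 0 1 X ⇒ 0 1 S 1 ⇒ 0 1 2 1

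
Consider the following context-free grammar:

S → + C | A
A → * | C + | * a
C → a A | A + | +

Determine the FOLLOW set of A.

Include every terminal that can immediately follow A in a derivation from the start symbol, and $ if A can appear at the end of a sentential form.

We compute FOLLOW(A) using the standard algorithm.
FOLLOW(S) starts with {$}.
FIRST(A) = {*, +, a}
FIRST(C) = {*, +, a}
FIRST(S) = {*, +, a}
FOLLOW(A) = {$, +}
FOLLOW(C) = {$, +}
FOLLOW(S) = {$}
Therefore, FOLLOW(A) = {$, +}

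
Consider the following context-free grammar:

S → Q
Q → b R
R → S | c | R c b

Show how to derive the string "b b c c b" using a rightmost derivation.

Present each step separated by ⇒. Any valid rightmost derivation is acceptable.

S ⇒ Q ⇒ b R ⇒ b S ⇒ b Q ⇒ b b R ⇒ b b R c b ⇒ b b c c b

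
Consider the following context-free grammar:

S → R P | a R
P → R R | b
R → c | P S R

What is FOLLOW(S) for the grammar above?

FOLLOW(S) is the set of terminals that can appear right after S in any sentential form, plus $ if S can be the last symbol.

We compute FOLLOW(S) using the standard algorithm.
FOLLOW(S) starts with {$}.
FIRST(P) = {b, c}
FIRST(R) = {b, c}
FIRST(S) = {a, b, c}
FOLLOW(P) = {$, a, b, c}
FOLLOW(R) = {$, a, b, c}
FOLLOW(S) = {$, b, c}
Therefore, FOLLOW(S) = {$, b, c}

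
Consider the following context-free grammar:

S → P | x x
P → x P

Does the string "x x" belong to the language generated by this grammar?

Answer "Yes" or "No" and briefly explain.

Yes - a valid derivation exists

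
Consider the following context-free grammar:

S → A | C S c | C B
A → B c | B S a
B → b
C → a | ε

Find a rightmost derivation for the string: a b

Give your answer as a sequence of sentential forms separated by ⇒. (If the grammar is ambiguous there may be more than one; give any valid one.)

S ⇒ C B ⇒ C b ⇒ a b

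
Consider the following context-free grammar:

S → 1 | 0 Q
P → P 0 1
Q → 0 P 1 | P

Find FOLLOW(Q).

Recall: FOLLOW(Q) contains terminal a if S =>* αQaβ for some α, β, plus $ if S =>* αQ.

We compute FOLLOW(Q) using the standard algorithm.
FOLLOW(S) starts with {$}.
FIRST(P) = {}
FIRST(Q) = {0}
FIRST(S) = {0, 1}
FOLLOW(P) = {$, 0, 1}
FOLLOW(Q) = {$}
FOLLOW(S) = {$}
Therefore, FOLLOW(Q) = {$}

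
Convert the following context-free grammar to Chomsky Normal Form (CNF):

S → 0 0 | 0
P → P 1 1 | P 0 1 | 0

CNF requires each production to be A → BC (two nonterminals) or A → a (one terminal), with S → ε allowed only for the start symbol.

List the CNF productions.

T0 → 0; S → 0; T1 → 1; P → 0; S → T0 T0; P → P X0; X0 → T1 T1; P → P X1; X1 → T0 T1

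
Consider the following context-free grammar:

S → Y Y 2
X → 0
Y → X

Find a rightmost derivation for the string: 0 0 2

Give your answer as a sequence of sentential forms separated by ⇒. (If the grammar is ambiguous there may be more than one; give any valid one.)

S ⇒ Y Y 2 ⇒ Y X 2 ⇒ Y 0 2 ⇒ X 0 2 ⇒ 0 0 2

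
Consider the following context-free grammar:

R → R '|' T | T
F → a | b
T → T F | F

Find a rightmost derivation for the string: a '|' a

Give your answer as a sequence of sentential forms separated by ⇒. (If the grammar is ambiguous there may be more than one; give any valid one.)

R ⇒ R '|' T ⇒ R '|' F ⇒ R '|' a ⇒ T '|' a ⇒ F '|' a ⇒ a '|' a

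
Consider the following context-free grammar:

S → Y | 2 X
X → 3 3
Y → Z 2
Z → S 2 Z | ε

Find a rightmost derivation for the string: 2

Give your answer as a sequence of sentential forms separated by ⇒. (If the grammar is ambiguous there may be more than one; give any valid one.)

S ⇒ Y ⇒ Z 2 ⇒ 2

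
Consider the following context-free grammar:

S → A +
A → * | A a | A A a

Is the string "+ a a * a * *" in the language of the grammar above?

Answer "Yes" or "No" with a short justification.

No - no valid derivation exists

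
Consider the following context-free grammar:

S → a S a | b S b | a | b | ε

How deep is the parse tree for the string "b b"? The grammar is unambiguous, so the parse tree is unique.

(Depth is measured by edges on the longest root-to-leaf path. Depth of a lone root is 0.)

2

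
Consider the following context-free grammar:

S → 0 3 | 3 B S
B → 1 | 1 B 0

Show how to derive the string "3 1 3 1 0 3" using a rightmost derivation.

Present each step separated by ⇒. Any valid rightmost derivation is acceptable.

S ⇒ 3 B S ⇒ 3 B 3 B S ⇒ 3 B 3 B 0 3 ⇒ 3 B 3 1 0 3 ⇒ 3 1 3 1 0 3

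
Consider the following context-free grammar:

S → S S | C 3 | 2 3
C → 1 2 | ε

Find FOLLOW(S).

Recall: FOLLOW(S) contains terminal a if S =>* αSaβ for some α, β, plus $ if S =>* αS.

We compute FOLLOW(S) using the standard algorithm.
FOLLOW(S) starts with {$}.
FIRST(C) = {1, ε}
FIRST(S) = {1, 2, 3}
FOLLOW(C) = {3}
FOLLOW(S) = {$, 1, 2, 3}
Therefore, FOLLOW(S) = {$, 1, 2, 3}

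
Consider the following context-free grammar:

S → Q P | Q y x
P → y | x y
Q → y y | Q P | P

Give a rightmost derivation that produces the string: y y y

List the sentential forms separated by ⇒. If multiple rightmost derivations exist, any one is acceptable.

S ⇒ Q P ⇒ Q y ⇒ y y y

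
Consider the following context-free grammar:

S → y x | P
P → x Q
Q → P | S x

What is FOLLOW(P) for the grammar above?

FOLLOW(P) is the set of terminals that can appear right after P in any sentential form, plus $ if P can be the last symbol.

We compute FOLLOW(P) using the standard algorithm.
FOLLOW(S) starts with {$}.
FIRST(P) = {x}
FIRST(Q) = {x, y}
FIRST(S) = {x, y}
FOLLOW(P) = {$, x}
FOLLOW(Q) = {$, x}
FOLLOW(S) = {$, x}
Therefore, FOLLOW(P) = {$, x}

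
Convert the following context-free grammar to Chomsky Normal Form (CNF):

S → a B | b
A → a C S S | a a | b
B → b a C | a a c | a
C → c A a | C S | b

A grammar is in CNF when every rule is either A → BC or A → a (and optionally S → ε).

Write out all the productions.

TA → a; S → b; A → b; TB → b; TC → c; B → a; C → b; S → TA B; A → TA X0; X0 → C X1; X1 → S S; A → TA TA; B → TB X2; X2 → TA C; B → TA X3; X3 → TA TC; C → TC X4; X4 → A TA; C → C S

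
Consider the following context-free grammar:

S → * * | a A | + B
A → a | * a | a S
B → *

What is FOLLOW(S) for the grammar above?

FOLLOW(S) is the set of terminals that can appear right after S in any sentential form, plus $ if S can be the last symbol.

We compute FOLLOW(S) using the standard algorithm.
FOLLOW(S) starts with {$}.
FIRST(A) = {*, a}
FIRST(B) = {*}
FIRST(S) = {*, +, a}
FOLLOW(A) = {$}
FOLLOW(B) = {$}
FOLLOW(S) = {$}
Therefore, FOLLOW(S) = {$}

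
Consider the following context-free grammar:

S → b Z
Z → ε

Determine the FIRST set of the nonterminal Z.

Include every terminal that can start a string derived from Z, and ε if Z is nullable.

We compute FIRST(Z) using the standard algorithm.
FIRST(S) = {b}
FIRST(Z) = {ε}
Therefore, FIRST(Z) = {ε}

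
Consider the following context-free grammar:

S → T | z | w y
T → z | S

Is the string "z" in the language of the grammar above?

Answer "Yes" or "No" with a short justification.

Yes - a valid derivation exists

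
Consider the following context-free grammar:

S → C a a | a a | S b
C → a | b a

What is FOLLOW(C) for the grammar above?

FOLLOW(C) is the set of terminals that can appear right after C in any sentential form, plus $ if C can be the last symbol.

We compute FOLLOW(C) using the standard algorithm.
FOLLOW(S) starts with {$}.
FIRST(C) = {a, b}
FIRST(S) = {a, b}
FOLLOW(C) = {a}
FOLLOW(S) = {$, b}
Therefore, FOLLOW(C) = {a}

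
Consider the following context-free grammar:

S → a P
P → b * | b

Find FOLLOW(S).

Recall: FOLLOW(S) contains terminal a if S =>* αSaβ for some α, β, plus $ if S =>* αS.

We compute FOLLOW(S) using the standard algorithm.
FOLLOW(S) starts with {$}.
FIRST(P) = {b}
FIRST(S) = {a}
FOLLOW(P) = {$}
FOLLOW(S) = {$}
Therefore, FOLLOW(S) = {$}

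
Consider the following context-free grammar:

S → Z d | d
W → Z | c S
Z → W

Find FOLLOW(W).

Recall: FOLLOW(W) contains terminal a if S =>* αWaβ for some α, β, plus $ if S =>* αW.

We compute FOLLOW(W) using the standard algorithm.
FOLLOW(S) starts with {$}.
FIRST(S) = {c, d}
FIRST(W) = {c}
FIRST(Z) = {c}
FOLLOW(S) = {$, d}
FOLLOW(W) = {d}
FOLLOW(Z) = {d}
Therefore, FOLLOW(W) = {d}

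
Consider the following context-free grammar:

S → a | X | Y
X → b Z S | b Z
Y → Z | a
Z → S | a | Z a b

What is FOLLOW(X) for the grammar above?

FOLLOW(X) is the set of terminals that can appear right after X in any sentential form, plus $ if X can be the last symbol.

We compute FOLLOW(X) using the standard algorithm.
FOLLOW(S) starts with {$}.
FIRST(S) = {a, b}
FIRST(X) = {b}
FIRST(Y) = {a, b}
FIRST(Z) = {a, b}
FOLLOW(S) = {$, a, b}
FOLLOW(X) = {$, a, b}
FOLLOW(Y) = {$, a, b}
FOLLOW(Z) = {$, a, b}
Therefore, FOLLOW(X) = {$, a, b}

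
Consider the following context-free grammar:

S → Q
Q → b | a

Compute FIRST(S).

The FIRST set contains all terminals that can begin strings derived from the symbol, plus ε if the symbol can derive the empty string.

We compute FIRST(S) using the standard algorithm.
FIRST(Q) = {a, b}
FIRST(S) = {a, b}
Therefore, FIRST(S) = {a, b}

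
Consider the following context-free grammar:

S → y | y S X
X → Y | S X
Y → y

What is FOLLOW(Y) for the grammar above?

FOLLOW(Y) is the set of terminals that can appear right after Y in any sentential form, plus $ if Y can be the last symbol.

We compute FOLLOW(Y) using the standard algorithm.
FOLLOW(S) starts with {$}.
FIRST(S) = {y}
FIRST(X) = {y}
FIRST(Y) = {y}
FOLLOW(S) = {$, y}
FOLLOW(X) = {$, y}
FOLLOW(Y) = {$, y}
Therefore, FOLLOW(Y) = {$, y}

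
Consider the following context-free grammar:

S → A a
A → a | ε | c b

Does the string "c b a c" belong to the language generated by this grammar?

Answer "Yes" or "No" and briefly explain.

No - no valid derivation exists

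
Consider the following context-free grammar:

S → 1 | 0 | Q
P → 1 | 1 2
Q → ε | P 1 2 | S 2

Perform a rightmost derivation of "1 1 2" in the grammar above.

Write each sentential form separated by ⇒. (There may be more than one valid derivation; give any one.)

S ⇒ Q ⇒ P 1 2 ⇒ 1 1 2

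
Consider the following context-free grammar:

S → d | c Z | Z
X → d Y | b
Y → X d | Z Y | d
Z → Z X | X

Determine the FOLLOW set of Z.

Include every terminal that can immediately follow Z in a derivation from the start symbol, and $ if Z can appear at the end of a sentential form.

We compute FOLLOW(Z) using the standard algorithm.
FOLLOW(S) starts with {$}.
FIRST(S) = {b, c, d}
FIRST(X) = {b, d}
FIRST(Y) = {b, d}
FIRST(Z) = {b, d}
FOLLOW(S) = {$}
FOLLOW(X) = {$, b, d}
FOLLOW(Y) = {$, b, d}
FOLLOW(Z) = {$, b, d}
Therefore, FOLLOW(Z) = {$, b, d}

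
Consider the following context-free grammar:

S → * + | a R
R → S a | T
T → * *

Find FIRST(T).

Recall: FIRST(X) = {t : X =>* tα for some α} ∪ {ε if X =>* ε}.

We compute FIRST(T) using the standard algorithm.
FIRST(R) = {*, a}
FIRST(S) = {*, a}
FIRST(T) = {*}
Therefore, FIRST(T) = {*}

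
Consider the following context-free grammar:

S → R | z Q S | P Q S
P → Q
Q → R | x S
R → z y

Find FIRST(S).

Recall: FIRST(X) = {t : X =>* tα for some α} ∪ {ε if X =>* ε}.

We compute FIRST(S) using the standard algorithm.
FIRST(P) = {x, z}
FIRST(Q) = {x, z}
FIRST(R) = {z}
FIRST(S) = {x, z}
Therefore, FIRST(S) = {x, z}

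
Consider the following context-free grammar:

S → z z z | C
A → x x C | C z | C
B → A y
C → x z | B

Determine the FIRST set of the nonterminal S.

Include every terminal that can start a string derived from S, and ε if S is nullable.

We compute FIRST(S) using the standard algorithm.
FIRST(A) = {x}
FIRST(B) = {x}
FIRST(C) = {x}
FIRST(S) = {x, z}
Therefore, FIRST(S) = {x, z}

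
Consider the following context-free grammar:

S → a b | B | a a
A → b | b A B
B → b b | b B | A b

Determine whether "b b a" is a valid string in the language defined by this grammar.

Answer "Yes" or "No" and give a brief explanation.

No - no valid derivation exists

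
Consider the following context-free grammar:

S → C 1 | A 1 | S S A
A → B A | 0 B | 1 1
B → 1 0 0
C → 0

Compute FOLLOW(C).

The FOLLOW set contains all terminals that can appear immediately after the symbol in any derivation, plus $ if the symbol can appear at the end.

We compute FOLLOW(C) using the standard algorithm.
FOLLOW(S) starts with {$}.
FIRST(A) = {0, 1}
FIRST(B) = {1}
FIRST(C) = {0}
FIRST(S) = {0, 1}
FOLLOW(A) = {$, 0, 1}
FOLLOW(B) = {$, 0, 1}
FOLLOW(C) = {1}
FOLLOW(S) = {$, 0, 1}
Therefore, FOLLOW(C) = {1}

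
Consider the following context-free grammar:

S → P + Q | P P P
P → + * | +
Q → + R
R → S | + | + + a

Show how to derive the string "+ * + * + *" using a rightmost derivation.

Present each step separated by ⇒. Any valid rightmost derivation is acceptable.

S ⇒ P P P ⇒ P P + * ⇒ P + * + * ⇒ + * + * + *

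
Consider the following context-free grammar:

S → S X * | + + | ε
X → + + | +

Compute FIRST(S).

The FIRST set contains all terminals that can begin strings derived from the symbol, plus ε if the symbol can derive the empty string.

We compute FIRST(S) using the standard algorithm.
FIRST(S) = {+, ε}
FIRST(X) = {+}
Therefore, FIRST(S) = {+, ε}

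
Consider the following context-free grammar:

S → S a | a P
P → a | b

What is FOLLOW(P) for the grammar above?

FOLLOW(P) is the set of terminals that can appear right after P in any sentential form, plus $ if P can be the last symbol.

We compute FOLLOW(P) using the standard algorithm.
FOLLOW(S) starts with {$}.
FIRST(P) = {a, b}
FIRST(S) = {a}
FOLLOW(P) = {$, a}
FOLLOW(S) = {$, a}
Therefore, FOLLOW(P) = {$, a}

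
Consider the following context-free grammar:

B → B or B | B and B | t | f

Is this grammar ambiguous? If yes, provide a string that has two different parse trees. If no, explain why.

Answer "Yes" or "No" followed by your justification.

Yes - the string 't and t or t or t' has two distinct leftmost derivations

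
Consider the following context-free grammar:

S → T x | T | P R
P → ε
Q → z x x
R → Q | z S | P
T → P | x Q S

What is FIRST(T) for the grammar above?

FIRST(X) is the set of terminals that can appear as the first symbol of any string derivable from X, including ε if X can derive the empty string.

We compute FIRST(T) using the standard algorithm.
FIRST(P) = {ε}
FIRST(Q) = {z}
FIRST(R) = {z, ε}
FIRST(S) = {x, z, ε}
FIRST(T) = {x, ε}
Therefore, FIRST(T) = {x, ε}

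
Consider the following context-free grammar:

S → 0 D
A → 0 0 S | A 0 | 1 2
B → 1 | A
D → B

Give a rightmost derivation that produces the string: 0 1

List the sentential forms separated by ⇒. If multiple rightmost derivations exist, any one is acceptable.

S ⇒ 0 D ⇒ 0 B ⇒ 0 1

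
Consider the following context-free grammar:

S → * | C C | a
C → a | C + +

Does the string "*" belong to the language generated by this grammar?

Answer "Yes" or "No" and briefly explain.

Yes - a valid derivation exists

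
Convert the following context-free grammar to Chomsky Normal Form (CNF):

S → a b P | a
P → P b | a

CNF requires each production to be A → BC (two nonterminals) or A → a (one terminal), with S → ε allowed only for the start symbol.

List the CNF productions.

TA → a; TB → b; S → a; P → a; S → TA X0; X0 → TB P; P → P TB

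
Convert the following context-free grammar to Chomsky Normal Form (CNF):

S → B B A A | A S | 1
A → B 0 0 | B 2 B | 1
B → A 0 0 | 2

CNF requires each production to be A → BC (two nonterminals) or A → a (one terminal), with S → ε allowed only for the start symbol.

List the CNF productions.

S → 1; T0 → 0; T2 → 2; A → 1; B → 2; S → B X0; X0 → B X1; X1 → A A; S → A S; A → B X2; X2 → T0 T0; A → B X3; X3 → T2 B; B → A X4; X4 → T0 T0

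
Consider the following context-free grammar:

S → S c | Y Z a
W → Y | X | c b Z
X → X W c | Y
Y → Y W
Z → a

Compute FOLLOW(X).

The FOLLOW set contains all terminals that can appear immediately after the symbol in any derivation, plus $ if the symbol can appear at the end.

We compute FOLLOW(X) using the standard algorithm.
FOLLOW(S) starts with {$}.
FIRST(S) = {}
FIRST(W) = {c}
FIRST(X) = {}
FIRST(Y) = {}
FIRST(Z) = {a}
FOLLOW(S) = {$, c}
FOLLOW(W) = {a, c}
FOLLOW(X) = {a, c}
FOLLOW(Y) = {a, c}
FOLLOW(Z) = {a, c}
Therefore, FOLLOW(X) = {a, c}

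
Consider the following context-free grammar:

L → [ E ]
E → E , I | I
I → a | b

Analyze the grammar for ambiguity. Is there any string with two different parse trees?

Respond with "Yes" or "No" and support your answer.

No - the grammar is unambiguous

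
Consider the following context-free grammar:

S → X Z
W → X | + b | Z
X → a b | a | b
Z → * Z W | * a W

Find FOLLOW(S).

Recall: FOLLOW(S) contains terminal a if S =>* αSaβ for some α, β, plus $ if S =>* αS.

We compute FOLLOW(S) using the standard algorithm.
FOLLOW(S) starts with {$}.
FIRST(S) = {a, b}
FIRST(W) = {*, +, a, b}
FIRST(X) = {a, b}
FIRST(Z) = {*}
FOLLOW(S) = {$}
FOLLOW(W) = {$, *, +, a, b}
FOLLOW(X) = {$, *, +, a, b}
FOLLOW(Z) = {$, *, +, a, b}
Therefore, FOLLOW(S) = {$}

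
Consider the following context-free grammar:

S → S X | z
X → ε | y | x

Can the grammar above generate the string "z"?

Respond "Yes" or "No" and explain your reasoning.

Yes - a valid derivation exists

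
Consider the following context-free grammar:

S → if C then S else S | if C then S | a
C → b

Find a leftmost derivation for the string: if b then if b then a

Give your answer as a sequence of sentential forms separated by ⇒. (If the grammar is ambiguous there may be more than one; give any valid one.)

S ⇒ if C then S ⇒ if b then S ⇒ if b then if C then S ⇒ if b then if b then S ⇒ if b then if b then a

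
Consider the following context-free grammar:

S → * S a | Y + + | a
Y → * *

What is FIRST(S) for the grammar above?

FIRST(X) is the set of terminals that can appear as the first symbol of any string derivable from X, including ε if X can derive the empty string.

We compute FIRST(S) using the standard algorithm.
FIRST(S) = {*, a}
FIRST(Y) = {*}
Therefore, FIRST(S) = {*, a}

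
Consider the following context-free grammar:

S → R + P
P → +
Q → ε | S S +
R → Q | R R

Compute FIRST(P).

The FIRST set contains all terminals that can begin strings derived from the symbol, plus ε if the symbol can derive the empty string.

We compute FIRST(P) using the standard algorithm.
FIRST(P) = {+}
FIRST(Q) = {+, ε}
FIRST(R) = {+, ε}
FIRST(S) = {+}
Therefore, FIRST(P) = {+}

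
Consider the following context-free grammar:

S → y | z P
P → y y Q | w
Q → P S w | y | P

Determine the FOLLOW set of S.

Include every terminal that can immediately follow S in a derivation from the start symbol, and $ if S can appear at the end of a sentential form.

We compute FOLLOW(S) using the standard algorithm.
FOLLOW(S) starts with {$}.
FIRST(P) = {w, y}
FIRST(Q) = {w, y}
FIRST(S) = {y, z}
FOLLOW(P) = {$, w, y, z}
FOLLOW(Q) = {$, w, y, z}
FOLLOW(S) = {$, w}
Therefore, FOLLOW(S) = {$, w}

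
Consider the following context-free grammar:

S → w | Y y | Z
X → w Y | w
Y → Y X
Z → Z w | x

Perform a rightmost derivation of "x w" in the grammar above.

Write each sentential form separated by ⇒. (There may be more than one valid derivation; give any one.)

S ⇒ Z ⇒ Z w ⇒ x w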